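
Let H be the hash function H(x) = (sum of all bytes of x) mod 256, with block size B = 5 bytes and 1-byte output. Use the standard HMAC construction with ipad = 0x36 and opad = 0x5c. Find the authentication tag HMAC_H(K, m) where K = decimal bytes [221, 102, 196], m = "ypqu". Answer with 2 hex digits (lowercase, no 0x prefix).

73

Key decimal bytes [221, 102, 196] = dd 66 c4 is 3 bytes ≤ B = 5; zero-pad to 5 bytes: K' = dd 66 c4 00 00.
K' ⊕ ipad = eb 50 f2 36 36.  K' ⊕ opad = 81 3a 98 5c 5c.
Inner input = (K'⊕ipad) ∥ m = eb 50 f2 36 36 ∥ 79 70 71 75.
Inner hash: sum = 235+80+242+54+54+121+112+113+117 = 1128; mod 256 = 104 → 68.
Outer input = (K'⊕opad) ∥ inner = 81 3a 98 5c 5c ∥ 68.
Outer hash (tag): sum = 129+58+152+92+92+104 = 627; mod 256 = 115 → 73.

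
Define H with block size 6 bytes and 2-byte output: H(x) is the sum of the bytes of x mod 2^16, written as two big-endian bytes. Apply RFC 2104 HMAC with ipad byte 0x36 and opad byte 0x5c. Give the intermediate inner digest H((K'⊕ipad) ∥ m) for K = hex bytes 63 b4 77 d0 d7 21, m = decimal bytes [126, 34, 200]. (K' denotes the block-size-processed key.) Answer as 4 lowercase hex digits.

Key hex bytes 63 b4 77 d0 d7 21 is exactly B = 6 bytes: K' = 63 b4 77 d0 d7 21.
K' ⊕ ipad = 55 82 41 e6 e1 17.
Inner input = 55 82 41 e6 e1 17 ∥ 7e 22 c8.
Inner hash: sum = 85+130+65+230+225+23+126+34+200 = 1118 → 04 5e.

045e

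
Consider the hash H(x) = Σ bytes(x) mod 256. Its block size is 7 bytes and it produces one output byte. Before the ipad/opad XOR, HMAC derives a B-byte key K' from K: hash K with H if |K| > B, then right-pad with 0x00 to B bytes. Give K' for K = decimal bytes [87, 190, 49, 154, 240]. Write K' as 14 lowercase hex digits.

Key decimal bytes [87, 190, 49, 154, 240] = 57 be 31 9a f0 is 5 bytes ≤ B = 7; zero-pad to 7 bytes: K' = 57 be 31 9a f0 00 00.

57be319af00000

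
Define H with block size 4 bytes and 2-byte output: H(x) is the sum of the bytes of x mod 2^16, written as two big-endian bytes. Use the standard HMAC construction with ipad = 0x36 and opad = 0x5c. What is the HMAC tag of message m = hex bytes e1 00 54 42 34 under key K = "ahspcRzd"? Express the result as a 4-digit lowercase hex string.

01d1

Key "ahspcRzd" = 61 68 73 70 63 52 7a 64 is 8 bytes > B = 4, so hash it first: H(key) = 03 3f, then zero-pad to 4 bytes: K' = 03 3f 00 00.
K' ⊕ ipad = 35 09 36 36.  K' ⊕ opad = 5f 63 5c 5c.
Inner input = (K'⊕ipad) ∥ m = 35 09 36 36 ∥ e1 00 54 42 34.
Inner hash: sum = 53+9+54+54+225+0+84+66+52 = 597 → 02 55.
Outer input = (K'⊕opad) ∥ inner = 5f 63 5c 5c ∥ 02 55.
Outer hash (tag): sum = 95+99+92+92+2+85 = 465 → 01 d1.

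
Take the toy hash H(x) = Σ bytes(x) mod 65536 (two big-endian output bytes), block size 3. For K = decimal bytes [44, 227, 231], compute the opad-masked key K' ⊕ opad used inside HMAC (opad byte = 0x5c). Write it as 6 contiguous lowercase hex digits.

Key decimal bytes [44, 227, 231] = 2c e3 e7 is exactly B = 3 bytes: K' = 2c e3 e7.
XOR each byte with 0x5c: 2c⊕5c=70, e3⊕5c=bf, e7⊕5c=bb.

70bfbb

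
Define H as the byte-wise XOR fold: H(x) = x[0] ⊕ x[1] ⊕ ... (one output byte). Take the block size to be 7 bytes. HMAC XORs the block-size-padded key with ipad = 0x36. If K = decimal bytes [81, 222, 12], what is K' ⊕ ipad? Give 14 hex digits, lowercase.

67e83a36363636

Key decimal bytes [81, 222, 12] = 51 de 0c is 3 bytes ≤ B = 7; zero-pad to 7 bytes: K' = 51 de 0c 00 00 00 00.
XOR each byte with 0x36: 51⊕36=67, de⊕36=e8, 0c⊕36=3a, 00⊕36=36, 00⊕36=36, 00⊕36=36, 00⊕36=36.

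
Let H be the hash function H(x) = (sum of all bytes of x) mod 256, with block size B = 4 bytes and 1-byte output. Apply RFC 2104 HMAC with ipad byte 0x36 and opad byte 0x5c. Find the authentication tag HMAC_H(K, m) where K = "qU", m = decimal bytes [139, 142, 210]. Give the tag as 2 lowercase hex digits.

Key "qU" = 71 55 is 2 bytes ≤ B = 4; zero-pad to 4 bytes: K' = 71 55 00 00.
K' ⊕ ipad = 47 63 36 36.  K' ⊕ opad = 2d 09 5c 5c.
Inner input = (K'⊕ipad) ∥ m = 47 63 36 36 ∥ 8b 8e d2.
Inner hash: sum = 71+99+54+54+139+142+210 = 769; mod 256 = 1 → 01.
Outer input = (K'⊕opad) ∥ inner = 2d 09 5c 5c ∥ 01.
Outer hash (tag): sum = 45+9+92+92+1 = 239 → ef.

ef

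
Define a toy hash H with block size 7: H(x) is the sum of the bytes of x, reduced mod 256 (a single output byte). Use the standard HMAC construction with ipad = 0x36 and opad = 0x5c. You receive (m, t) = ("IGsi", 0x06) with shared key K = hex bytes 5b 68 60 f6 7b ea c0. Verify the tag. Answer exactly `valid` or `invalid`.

Key hex bytes 5b 68 60 f6 7b ea c0 is exactly B = 7 bytes: K' = 5b 68 60 f6 7b ea c0.
K' ⊕ ipad = 6d 5e 56 c0 4d dc f6; K' ⊕ opad = 07 34 3c aa 27 b6 9c.
Inner hash: sum = 109+94+86+192+77+220+246+73+71+115+105 = 1388; mod 256 = 108 → 6c.
Outer hash (recomputed tag): sum = 7+52+60+170+39+182+156+108 = 774; mod 256 = 6 → 06.
Recomputed tag = 06; claimed = 06 → match.

valid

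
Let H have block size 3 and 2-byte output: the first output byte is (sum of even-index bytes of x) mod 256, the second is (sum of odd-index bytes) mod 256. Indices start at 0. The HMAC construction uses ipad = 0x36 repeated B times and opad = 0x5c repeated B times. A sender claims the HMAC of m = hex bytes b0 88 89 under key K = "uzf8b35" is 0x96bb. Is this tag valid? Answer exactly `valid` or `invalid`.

Key "uzf8b35" = 75 7a 66 38 62 33 35 is 7 bytes > B = 3, so hash it first: H(key) = 72 e5, then zero-pad to 3 bytes: K' = 72 e5 00.
K' ⊕ ipad = 44 d3 36; K' ⊕ opad = 2e b9 5c.
Inner hash: even-index sum = 258 mod 256 = 2; odd-index sum = 524 mod 256 = 12 → 02 0c.
Outer hash (recomputed tag): even-index sum = 150 mod 256 = 150; odd-index sum = 187 mod 256 = 187 → 96 bb.
Recomputed tag = 96bb; claimed = 96bb → match.

valid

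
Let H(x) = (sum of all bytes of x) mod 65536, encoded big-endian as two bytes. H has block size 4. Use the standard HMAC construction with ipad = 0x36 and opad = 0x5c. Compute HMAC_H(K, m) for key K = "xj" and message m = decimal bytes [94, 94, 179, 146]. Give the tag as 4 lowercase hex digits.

Key "xj" = 78 6a is 2 bytes ≤ B = 4; zero-pad to 4 bytes: K' = 78 6a 00 00.
K' ⊕ ipad = 4e 5c 36 36.  K' ⊕ opad = 24 36 5c 5c.
Inner input = (K'⊕ipad) ∥ m = 4e 5c 36 36 ∥ 5e 5e b3 92.
Inner hash: sum = 78+92+54+54+94+94+179+146 = 791 → 03 17.
Outer input = (K'⊕opad) ∥ inner = 24 36 5c 5c ∥ 03 17.
Outer hash (tag): sum = 36+54+92+92+3+23 = 300 → 01 2c.

012c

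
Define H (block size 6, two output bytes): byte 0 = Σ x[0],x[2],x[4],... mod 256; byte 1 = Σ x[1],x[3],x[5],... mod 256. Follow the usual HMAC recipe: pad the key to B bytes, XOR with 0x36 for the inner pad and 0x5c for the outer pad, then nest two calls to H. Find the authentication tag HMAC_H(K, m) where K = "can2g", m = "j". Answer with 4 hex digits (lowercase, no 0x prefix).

1498

Key "can2g" = 63 61 6e 32 67 is 5 bytes ≤ B = 6; zero-pad to 6 bytes: K' = 63 61 6e 32 67 00.
K' ⊕ ipad = 55 57 58 04 51 36.  K' ⊕ opad = 3f 3d 32 6e 3b 5c.
Inner input = (K'⊕ipad) ∥ m = 55 57 58 04 51 36 ∥ 6a.
Inner hash: even-index sum = 360 mod 256 = 104; odd-index sum = 145 mod 256 = 145 → 68 91.
Outer input = (K'⊕opad) ∥ inner = 3f 3d 32 6e 3b 5c ∥ 68 91.
Outer hash (tag): even-index sum = 276 mod 256 = 20; odd-index sum = 408 mod 256 = 152 → 14 98.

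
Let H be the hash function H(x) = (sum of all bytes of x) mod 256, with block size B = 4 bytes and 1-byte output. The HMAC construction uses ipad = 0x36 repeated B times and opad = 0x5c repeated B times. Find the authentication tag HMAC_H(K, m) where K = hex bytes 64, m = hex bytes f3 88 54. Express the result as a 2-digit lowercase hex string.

Key hex bytes 64 is 1 byte ≤ B = 4; zero-pad to 4 bytes: K' = 64 00 00 00.
K' ⊕ ipad = 52 36 36 36.  K' ⊕ opad = 38 5c 5c 5c.
Inner input = (K'⊕ipad) ∥ m = 52 36 36 36 ∥ f3 88 54.
Inner hash: sum = 82+54+54+54+243+136+84 = 707; mod 256 = 195 → c3.
Outer input = (K'⊕opad) ∥ inner = 38 5c 5c 5c ∥ c3.
Outer hash (tag): sum = 56+92+92+92+195 = 527; mod 256 = 15 → 0f.

0f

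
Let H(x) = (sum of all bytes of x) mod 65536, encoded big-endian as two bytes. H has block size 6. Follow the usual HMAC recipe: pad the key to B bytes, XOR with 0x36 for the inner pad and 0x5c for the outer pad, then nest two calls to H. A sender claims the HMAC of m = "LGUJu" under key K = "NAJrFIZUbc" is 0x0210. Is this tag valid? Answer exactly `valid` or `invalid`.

valid

Key "NAJrFIZUbc" = 4e 41 4a 72 46 49 5a 55 62 63 is 10 bytes > B = 6, so hash it first: H(key) = 03 4e, then zero-pad to 6 bytes: K' = 03 4e 00 00 00 00.
K' ⊕ ipad = 35 78 36 36 36 36; K' ⊕ opad = 5f 12 5c 5c 5c 5c.
Inner hash: sum = 53+120+54+54+54+54+76+71+85+74+117 = 812 → 03 2c.
Outer hash (recomputed tag): sum = 95+18+92+92+92+92+3+44 = 528 → 02 10.
Recomputed tag = 0210; claimed = 0210 → match.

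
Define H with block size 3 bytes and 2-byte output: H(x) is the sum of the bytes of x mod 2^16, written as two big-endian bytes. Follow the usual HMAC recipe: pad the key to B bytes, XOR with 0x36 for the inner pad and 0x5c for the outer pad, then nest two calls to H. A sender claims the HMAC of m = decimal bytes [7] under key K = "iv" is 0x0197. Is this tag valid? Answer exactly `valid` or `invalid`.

Key "iv" = 69 76 is 2 bytes ≤ B = 3; zero-pad to 3 bytes: K' = 69 76 00.
K' ⊕ ipad = 5f 40 36; K' ⊕ opad = 35 2a 5c.
Inner hash: sum = 95+64+54+7 = 220 → 00 dc.
Outer hash (recomputed tag): sum = 53+42+92+0+220 = 407 → 01 97.
Recomputed tag = 0197; claimed = 0197 → match.

valid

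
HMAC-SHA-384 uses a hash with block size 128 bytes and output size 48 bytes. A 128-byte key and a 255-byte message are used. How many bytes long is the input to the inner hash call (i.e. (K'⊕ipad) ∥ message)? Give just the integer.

Key is 128 ≤ 128 bytes, zero-padded: |K'| = 128.
Inner input = (K'⊕ipad) ∥ m → 128 + 255 = 383 bytes.

383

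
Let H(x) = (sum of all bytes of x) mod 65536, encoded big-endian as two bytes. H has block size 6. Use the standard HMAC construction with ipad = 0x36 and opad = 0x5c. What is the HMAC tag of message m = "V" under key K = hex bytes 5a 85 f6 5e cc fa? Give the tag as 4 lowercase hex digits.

Key hex bytes 5a 85 f6 5e cc fa is exactly B = 6 bytes: K' = 5a 85 f6 5e cc fa.
K' ⊕ ipad = 6c b3 c0 68 fa cc.  K' ⊕ opad = 06 d9 aa 02 90 a6.
Inner input = (K'⊕ipad) ∥ m = 6c b3 c0 68 fa cc ∥ 56.
Inner hash: sum = 108+179+192+104+250+204+86 = 1123 → 04 63.
Outer input = (K'⊕opad) ∥ inner = 06 d9 aa 02 90 a6 ∥ 04 63.
Outer hash (tag): sum = 6+217+170+2+144+166+4+99 = 808 → 03 28.

0328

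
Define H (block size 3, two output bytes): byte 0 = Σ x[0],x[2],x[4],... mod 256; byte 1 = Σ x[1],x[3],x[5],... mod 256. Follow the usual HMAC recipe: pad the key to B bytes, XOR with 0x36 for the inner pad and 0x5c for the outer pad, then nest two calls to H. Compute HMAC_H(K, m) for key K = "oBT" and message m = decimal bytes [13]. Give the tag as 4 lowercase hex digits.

Key "oBT" = 6f 42 54 is exactly B = 3 bytes: K' = 6f 42 54.
K' ⊕ ipad = 59 74 62.  K' ⊕ opad = 33 1e 08.
Inner input = (K'⊕ipad) ∥ m = 59 74 62 ∥ 0d.
Inner hash: even-index sum = 187 mod 256 = 187; odd-index sum = 129 mod 256 = 129 → bb 81.
Outer input = (K'⊕opad) ∥ inner = 33 1e 08 ∥ bb 81.
Outer hash (tag): even-index sum = 188 mod 256 = 188; odd-index sum = 217 mod 256 = 217 → bc d9.

bcd9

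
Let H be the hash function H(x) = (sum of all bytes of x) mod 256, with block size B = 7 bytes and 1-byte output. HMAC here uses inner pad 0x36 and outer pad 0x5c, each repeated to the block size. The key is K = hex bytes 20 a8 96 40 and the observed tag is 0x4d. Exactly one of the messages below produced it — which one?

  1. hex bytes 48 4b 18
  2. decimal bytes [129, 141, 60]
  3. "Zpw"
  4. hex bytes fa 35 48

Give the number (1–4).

Key hex bytes 20 a8 96 40 is 4 bytes ≤ B = 7; zero-pad to 7 bytes: K' = 20 a8 96 40 00 00 00.
K' ⊕ ipad = 16 9e a0 76 36 36 36; K' ⊕ opad = 7c f4 ca 1c 5c 5c 5c.
m1: inner = H(16 9e a0 76 36 36 36 48 4b 18) = 17; tag = H(7c f4 ca 1c 5c 5c 5c 17) = 81
m2: inner = H(16 9e a0 76 36 36 36 81 8d 3c) = b6; tag = H(7c f4 ca 1c 5c 5c 5c b6) = 20
m3: inner = H(16 9e a0 76 36 36 36 5a 70 77) = ad; tag = H(7c f4 ca 1c 5c 5c 5c ad) = 17
m4: inner = H(16 9e a0 76 36 36 36 fa 35 48) = e3; tag = H(7c f4 ca 1c 5c 5c 5c e3) = 4d ← matches

4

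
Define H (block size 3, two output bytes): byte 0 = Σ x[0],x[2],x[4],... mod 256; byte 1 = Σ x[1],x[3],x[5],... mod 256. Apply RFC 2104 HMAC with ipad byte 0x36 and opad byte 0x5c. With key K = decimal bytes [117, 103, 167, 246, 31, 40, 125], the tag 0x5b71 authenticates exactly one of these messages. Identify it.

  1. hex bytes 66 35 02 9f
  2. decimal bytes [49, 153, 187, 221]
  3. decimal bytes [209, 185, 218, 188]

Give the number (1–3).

Key decimal bytes [117, 103, 167, 246, 31, 40, 125] = 75 67 a7 f6 1f 28 7d is 7 bytes > B = 3, so hash it first: H(key) = b8 85, then zero-pad to 3 bytes: K' = b8 85 00.
K' ⊕ ipad = 8e b3 36; K' ⊕ opad = e4 d9 5c.
m1: inner = H(8e b3 36 66 35 02 9f) = 98 1b; tag = H(e4 d9 5c 98 1b) = 5b71 ← matches
m2: inner = H(8e b3 36 31 99 bb dd) = 3a 9f; tag = H(e4 d9 5c 3a 9f) = df13
m3: inner = H(8e b3 36 d1 b9 da bc) = 39 5e; tag = H(e4 d9 5c 39 5e) = 9e12

1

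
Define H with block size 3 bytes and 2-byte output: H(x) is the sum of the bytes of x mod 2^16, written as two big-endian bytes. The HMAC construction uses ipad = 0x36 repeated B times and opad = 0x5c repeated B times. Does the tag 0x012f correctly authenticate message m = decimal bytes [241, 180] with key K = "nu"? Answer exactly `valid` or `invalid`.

Key "nu" = 6e 75 is 2 bytes ≤ B = 3; zero-pad to 3 bytes: K' = 6e 75 00.
K' ⊕ ipad = 58 43 36; K' ⊕ opad = 32 29 5c.
Inner hash: sum = 88+67+54+241+180 = 630 → 02 76.
Outer hash (recomputed tag): sum = 50+41+92+2+118 = 303 → 01 2f.
Recomputed tag = 012f; claimed = 012f → match.

valid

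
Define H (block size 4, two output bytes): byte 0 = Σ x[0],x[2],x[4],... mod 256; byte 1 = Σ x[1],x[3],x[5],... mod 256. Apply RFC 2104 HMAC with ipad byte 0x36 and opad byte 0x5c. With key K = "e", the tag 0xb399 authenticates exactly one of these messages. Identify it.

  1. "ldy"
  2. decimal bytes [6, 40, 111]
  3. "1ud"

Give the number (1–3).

3

Key "e" = 65 is 1 byte ≤ B = 4; zero-pad to 4 bytes: K' = 65 00 00 00.
K' ⊕ ipad = 53 36 36 36; K' ⊕ opad = 39 5c 5c 5c.
m1: inner = H(53 36 36 36 6c 64 79) = 6e d0; tag = H(39 5c 5c 5c 6e d0) = 0388
m2: inner = H(53 36 36 36 06 28 6f) = fe 94; tag = H(39 5c 5c 5c fe 94) = 934c
m3: inner = H(53 36 36 36 31 75 64) = 1e e1; tag = H(39 5c 5c 5c 1e e1) = b399 ← matches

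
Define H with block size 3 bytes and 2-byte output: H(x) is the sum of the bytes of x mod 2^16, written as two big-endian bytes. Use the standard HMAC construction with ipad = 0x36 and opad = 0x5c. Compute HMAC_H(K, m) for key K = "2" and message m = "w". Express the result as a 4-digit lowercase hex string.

020d

Key "2" = 32 is 1 byte ≤ B = 3; zero-pad to 3 bytes: K' = 32 00 00.
K' ⊕ ipad = 04 36 36.  K' ⊕ opad = 6e 5c 5c.
Inner input = (K'⊕ipad) ∥ m = 04 36 36 ∥ 77.
Inner hash: sum = 4+54+54+119 = 231 → 00 e7.
Outer input = (K'⊕opad) ∥ inner = 6e 5c 5c ∥ 00 e7.
Outer hash (tag): sum = 110+92+92+0+231 = 525 → 02 0d.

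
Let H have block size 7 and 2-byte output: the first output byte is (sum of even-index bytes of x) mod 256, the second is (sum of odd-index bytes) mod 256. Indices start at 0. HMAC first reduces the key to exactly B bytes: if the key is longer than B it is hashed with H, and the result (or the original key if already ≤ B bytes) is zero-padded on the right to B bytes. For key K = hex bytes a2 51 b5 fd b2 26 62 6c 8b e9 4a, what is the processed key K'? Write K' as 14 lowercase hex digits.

40c90000000000

|K| = 11 > B = 7, so first hash the key.
H(K): even-index sum = 832 mod 256 = 64; odd-index sum = 713 mod 256 = 201 → 40 c9.
Zero-pad H(K) = 40 c9 to 7 bytes: K' = 40 c9 00 00 00 00 00.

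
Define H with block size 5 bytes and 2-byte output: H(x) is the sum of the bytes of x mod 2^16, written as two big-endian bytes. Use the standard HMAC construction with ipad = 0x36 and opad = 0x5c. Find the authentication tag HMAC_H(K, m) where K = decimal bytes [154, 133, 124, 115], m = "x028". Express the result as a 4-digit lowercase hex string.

Key decimal bytes [154, 133, 124, 115] = 9a 85 7c 73 is 4 bytes ≤ B = 5; zero-pad to 5 bytes: K' = 9a 85 7c 73 00.
K' ⊕ ipad = ac b3 4a 45 36.  K' ⊕ opad = c6 d9 20 2f 5c.
Inner input = (K'⊕ipad) ∥ m = ac b3 4a 45 36 ∥ 78 30 32 38.
Inner hash: sum = 172+179+74+69+54+120+48+50+56 = 822 → 03 36.
Outer input = (K'⊕opad) ∥ inner = c6 d9 20 2f 5c ∥ 03 36.
Outer hash (tag): sum = 198+217+32+47+92+3+54 = 643 → 02 83.

0283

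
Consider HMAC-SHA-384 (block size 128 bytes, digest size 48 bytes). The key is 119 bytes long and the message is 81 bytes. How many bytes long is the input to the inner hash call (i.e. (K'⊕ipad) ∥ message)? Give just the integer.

209

Key is 119 ≤ 128 bytes, zero-padded: |K'| = 128.
Inner input = (K'⊕ipad) ∥ m → 128 + 81 = 209 bytes.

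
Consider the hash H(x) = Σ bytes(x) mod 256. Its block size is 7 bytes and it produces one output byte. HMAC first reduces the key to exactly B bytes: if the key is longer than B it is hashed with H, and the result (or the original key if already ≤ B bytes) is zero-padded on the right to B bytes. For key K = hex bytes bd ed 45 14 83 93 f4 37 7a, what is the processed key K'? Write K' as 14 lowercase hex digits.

be000000000000

|K| = 9 > B = 7, so first hash the key.
H(K): sum = 189+237+69+20+131+147+244+55+122 = 1214; mod 256 = 190 → be.
Zero-pad H(K) = be to 7 bytes: K' = be 00 00 00 00 00 00.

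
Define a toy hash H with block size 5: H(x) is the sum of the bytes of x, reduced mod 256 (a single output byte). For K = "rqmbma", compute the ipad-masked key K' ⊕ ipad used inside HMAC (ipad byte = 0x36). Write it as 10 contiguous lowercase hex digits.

Key "rqmbma" = 72 71 6d 62 6d 61 is 6 bytes > B = 5, so hash it first: H(key) = 80, then zero-pad to 5 bytes: K' = 80 00 00 00 00.
XOR each byte with 0x36: 80⊕36=b6, 00⊕36=36, 00⊕36=36, 00⊕36=36, 00⊕36=36.

b636363636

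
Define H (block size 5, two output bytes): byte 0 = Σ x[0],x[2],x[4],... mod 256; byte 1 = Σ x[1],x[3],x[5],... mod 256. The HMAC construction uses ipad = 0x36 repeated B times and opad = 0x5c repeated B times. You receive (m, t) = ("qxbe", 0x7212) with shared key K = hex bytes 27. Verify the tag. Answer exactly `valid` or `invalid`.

Key hex bytes 27 is 1 byte ≤ B = 5; zero-pad to 5 bytes: K' = 27 00 00 00 00.
K' ⊕ ipad = 11 36 36 36 36; K' ⊕ opad = 7b 5c 5c 5c 5c.
Inner hash: even-index sum = 346 mod 256 = 90; odd-index sum = 319 mod 256 = 63 → 5a 3f.
Outer hash (recomputed tag): even-index sum = 370 mod 256 = 114; odd-index sum = 274 mod 256 = 18 → 72 12.
Recomputed tag = 7212; claimed = 7212 → match.

valid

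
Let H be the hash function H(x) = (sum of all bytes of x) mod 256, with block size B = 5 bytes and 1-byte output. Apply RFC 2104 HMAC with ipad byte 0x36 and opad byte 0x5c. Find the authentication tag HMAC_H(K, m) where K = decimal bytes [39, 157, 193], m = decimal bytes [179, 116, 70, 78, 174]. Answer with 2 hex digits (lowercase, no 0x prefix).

Key decimal bytes [39, 157, 193] = 27 9d c1 is 3 bytes ≤ B = 5; zero-pad to 5 bytes: K' = 27 9d c1 00 00.
K' ⊕ ipad = 11 ab f7 36 36.  K' ⊕ opad = 7b c1 9d 5c 5c.
Inner input = (K'⊕ipad) ∥ m = 11 ab f7 36 36 ∥ b3 74 46 4e ae.
Inner hash: sum = 17+171+247+54+54+179+116+70+78+174 = 1160; mod 256 = 136 → 88.
Outer input = (K'⊕opad) ∥ inner = 7b c1 9d 5c 5c ∥ 88.
Outer hash (tag): sum = 123+193+157+92+92+136 = 793; mod 256 = 25 → 19.

19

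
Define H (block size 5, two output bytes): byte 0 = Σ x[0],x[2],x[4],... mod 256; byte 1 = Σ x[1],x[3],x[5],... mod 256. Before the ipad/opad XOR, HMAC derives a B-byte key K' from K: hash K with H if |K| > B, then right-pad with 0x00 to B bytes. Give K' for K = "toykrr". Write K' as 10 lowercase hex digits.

|K| = 6 > B = 5, so first hash the key.
H(K): even-index sum = 351 mod 256 = 95; odd-index sum = 332 mod 256 = 76 → 5f 4c.
Zero-pad H(K) = 5f 4c to 5 bytes: K' = 5f 4c 00 00 00.

5f4c000000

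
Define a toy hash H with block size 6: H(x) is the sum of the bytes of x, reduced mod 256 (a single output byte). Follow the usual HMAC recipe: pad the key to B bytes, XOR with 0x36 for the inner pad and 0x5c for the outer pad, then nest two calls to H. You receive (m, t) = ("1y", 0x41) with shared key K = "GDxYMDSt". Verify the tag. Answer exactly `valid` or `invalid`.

Key "GDxYMDSt" = 47 44 78 59 4d 44 53 74 is 8 bytes > B = 6, so hash it first: H(key) = b4, then zero-pad to 6 bytes: K' = b4 00 00 00 00 00.
K' ⊕ ipad = 82 36 36 36 36 36; K' ⊕ opad = e8 5c 5c 5c 5c 5c.
Inner hash: sum = 130+54+54+54+54+54+49+121 = 570; mod 256 = 58 → 3a.
Outer hash (recomputed tag): sum = 232+92+92+92+92+92+58 = 750; mod 256 = 238 → ee.
Recomputed tag = ee; claimed = 41 → mismatch.

invalid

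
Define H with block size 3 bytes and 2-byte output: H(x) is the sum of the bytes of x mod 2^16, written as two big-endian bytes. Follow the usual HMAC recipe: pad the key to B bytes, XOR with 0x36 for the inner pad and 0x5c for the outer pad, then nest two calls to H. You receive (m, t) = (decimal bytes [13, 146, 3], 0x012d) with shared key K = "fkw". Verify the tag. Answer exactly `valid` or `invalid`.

valid

Key "fkw" = 66 6b 77 is exactly B = 3 bytes: K' = 66 6b 77.
K' ⊕ ipad = 50 5d 41; K' ⊕ opad = 3a 37 2b.
Inner hash: sum = 80+93+65+13+146+3 = 400 → 01 90.
Outer hash (recomputed tag): sum = 58+55+43+1+144 = 301 → 01 2d.
Recomputed tag = 012d; claimed = 012d → match.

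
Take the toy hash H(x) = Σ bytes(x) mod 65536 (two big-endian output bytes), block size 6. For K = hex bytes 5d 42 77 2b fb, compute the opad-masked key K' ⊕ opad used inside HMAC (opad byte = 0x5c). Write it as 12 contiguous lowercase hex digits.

011e2b77a75c

Key hex bytes 5d 42 77 2b fb is 5 bytes ≤ B = 6; zero-pad to 6 bytes: K' = 5d 42 77 2b fb 00.
XOR each byte with 0x5c: 5d⊕5c=01, 42⊕5c=1e, 77⊕5c=2b, 2b⊕5c=77, fb⊕5c=a7, 00⊕5c=5c.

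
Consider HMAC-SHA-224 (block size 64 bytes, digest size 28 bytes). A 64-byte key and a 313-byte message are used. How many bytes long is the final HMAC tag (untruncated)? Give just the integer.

The tag is one SHA-224 digest: 28 bytes.

28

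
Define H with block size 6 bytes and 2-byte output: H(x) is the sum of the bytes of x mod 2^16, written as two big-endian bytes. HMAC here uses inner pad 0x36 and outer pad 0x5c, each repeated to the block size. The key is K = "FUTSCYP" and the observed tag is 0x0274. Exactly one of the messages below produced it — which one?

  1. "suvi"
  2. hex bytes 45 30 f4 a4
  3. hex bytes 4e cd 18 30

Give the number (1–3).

2

Key "FUTSCYP" = 46 55 54 53 43 59 50 is 7 bytes > B = 6, so hash it first: H(key) = 02 2e, then zero-pad to 6 bytes: K' = 02 2e 00 00 00 00.
K' ⊕ ipad = 34 18 36 36 36 36; K' ⊕ opad = 5e 72 5c 5c 5c 5c.
m1: inner = H(34 18 36 36 36 36 73 75 76 69) = 02 eb; tag = H(5e 72 5c 5c 5c 5c 02 eb) = 032d
m2: inner = H(34 18 36 36 36 36 45 30 f4 a4) = 03 31; tag = H(5e 72 5c 5c 5c 5c 03 31) = 0274 ← matches
m3: inner = H(34 18 36 36 36 36 4e cd 18 30) = 02 87; tag = H(5e 72 5c 5c 5c 5c 02 87) = 02c9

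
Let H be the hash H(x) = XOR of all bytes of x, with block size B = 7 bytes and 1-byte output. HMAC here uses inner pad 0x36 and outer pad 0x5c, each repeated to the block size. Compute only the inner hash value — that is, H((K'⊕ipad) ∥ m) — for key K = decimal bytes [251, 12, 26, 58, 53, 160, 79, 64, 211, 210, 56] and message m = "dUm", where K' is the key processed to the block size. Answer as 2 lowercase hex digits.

1e

Key decimal bytes [251, 12, 26, 58, 53, 160, 79, 64, 211, 210, 56] = fb 0c 1a 3a 35 a0 4f 40 d3 d2 38 is 11 bytes > B = 7, so hash it first: H(key) = 74, then zero-pad to 7 bytes: K' = 74 00 00 00 00 00 00.
K' ⊕ ipad = 42 36 36 36 36 36 36.
Inner input = 42 36 36 36 36 36 36 ∥ 64 55 6d.
Inner hash: XOR 42⊕36⊕36⊕36⊕36⊕36⊕36⊕64⊕55⊕6d = 1e.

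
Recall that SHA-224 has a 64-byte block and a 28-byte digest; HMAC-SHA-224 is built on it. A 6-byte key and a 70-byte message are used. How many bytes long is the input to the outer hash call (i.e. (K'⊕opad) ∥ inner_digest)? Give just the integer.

92

Key is 6 ≤ 64 bytes, zero-padded: |K'| = 64.
Outer input = (K'⊕opad) ∥ H(inner) → 64 + 28 = 92 bytes.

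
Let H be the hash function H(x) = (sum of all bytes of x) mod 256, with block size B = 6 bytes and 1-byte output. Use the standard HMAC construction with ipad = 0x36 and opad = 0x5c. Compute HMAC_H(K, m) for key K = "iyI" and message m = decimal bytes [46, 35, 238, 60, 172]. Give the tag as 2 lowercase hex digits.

79

Key "iyI" = 69 79 49 is 3 bytes ≤ B = 6; zero-pad to 6 bytes: K' = 69 79 49 00 00 00.
K' ⊕ ipad = 5f 4f 7f 36 36 36.  K' ⊕ opad = 35 25 15 5c 5c 5c.
Inner input = (K'⊕ipad) ∥ m = 5f 4f 7f 36 36 36 ∥ 2e 23 ee 3c ac.
Inner hash: sum = 95+79+127+54+54+54+46+35+238+60+172 = 1014; mod 256 = 246 → f6.
Outer input = (K'⊕opad) ∥ inner = 35 25 15 5c 5c 5c ∥ f6.
Outer hash (tag): sum = 53+37+21+92+92+92+246 = 633; mod 256 = 121 → 79.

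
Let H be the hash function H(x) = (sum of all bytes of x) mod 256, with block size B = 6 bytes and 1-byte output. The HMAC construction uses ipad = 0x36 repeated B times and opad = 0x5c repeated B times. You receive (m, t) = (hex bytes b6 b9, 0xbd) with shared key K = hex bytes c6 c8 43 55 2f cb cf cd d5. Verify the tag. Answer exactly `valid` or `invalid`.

valid

Key hex bytes c6 c8 43 55 2f cb cf cd d5 is 9 bytes > B = 6, so hash it first: H(key) = 91, then zero-pad to 6 bytes: K' = 91 00 00 00 00 00.
K' ⊕ ipad = a7 36 36 36 36 36; K' ⊕ opad = cd 5c 5c 5c 5c 5c.
Inner hash: sum = 167+54+54+54+54+54+182+185 = 804; mod 256 = 36 → 24.
Outer hash (recomputed tag): sum = 205+92+92+92+92+92+36 = 701; mod 256 = 189 → bd.
Recomputed tag = bd; claimed = bd → match.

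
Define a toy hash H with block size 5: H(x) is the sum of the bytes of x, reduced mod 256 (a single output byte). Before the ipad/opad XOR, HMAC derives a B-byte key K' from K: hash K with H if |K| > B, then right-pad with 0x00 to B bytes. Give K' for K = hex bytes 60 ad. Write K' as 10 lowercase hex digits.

Key hex bytes 60 ad is 2 bytes ≤ B = 5; zero-pad to 5 bytes: K' = 60 ad 00 00 00.

60ad000000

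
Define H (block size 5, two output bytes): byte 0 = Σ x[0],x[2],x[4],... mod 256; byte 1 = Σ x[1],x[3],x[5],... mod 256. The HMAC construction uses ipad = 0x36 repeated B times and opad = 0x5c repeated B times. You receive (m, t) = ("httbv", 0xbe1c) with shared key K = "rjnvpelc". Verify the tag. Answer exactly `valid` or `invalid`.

valid

Key "rjnvpelc" = 72 6a 6e 76 70 65 6c 63 is 8 bytes > B = 5, so hash it first: H(key) = bc a8, then zero-pad to 5 bytes: K' = bc a8 00 00 00.
K' ⊕ ipad = 8a 9e 36 36 36; K' ⊕ opad = e0 f4 5c 5c 5c.
Inner hash: even-index sum = 460 mod 256 = 204; odd-index sum = 550 mod 256 = 38 → cc 26.
Outer hash (recomputed tag): even-index sum = 446 mod 256 = 190; odd-index sum = 540 mod 256 = 28 → be 1c.
Recomputed tag = be1c; claimed = be1c → match.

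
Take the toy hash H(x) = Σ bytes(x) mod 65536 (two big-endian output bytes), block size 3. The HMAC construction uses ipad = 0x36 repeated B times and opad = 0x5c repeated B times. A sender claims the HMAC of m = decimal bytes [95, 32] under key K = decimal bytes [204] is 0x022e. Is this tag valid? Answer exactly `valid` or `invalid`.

Key decimal bytes [204] = cc is 1 byte ≤ B = 3; zero-pad to 3 bytes: K' = cc 00 00.
K' ⊕ ipad = fa 36 36; K' ⊕ opad = 90 5c 5c.
Inner hash: sum = 250+54+54+95+32 = 485 → 01 e5.
Outer hash (recomputed tag): sum = 144+92+92+1+229 = 558 → 02 2e.
Recomputed tag = 022e; claimed = 022e → match.

valid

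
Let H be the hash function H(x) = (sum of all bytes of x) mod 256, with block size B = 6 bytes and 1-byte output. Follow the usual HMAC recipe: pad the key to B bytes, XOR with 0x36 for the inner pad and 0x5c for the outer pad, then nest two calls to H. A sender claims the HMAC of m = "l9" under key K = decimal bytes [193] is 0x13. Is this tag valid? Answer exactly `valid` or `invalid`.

valid

Key decimal bytes [193] = c1 is 1 byte ≤ B = 6; zero-pad to 6 bytes: K' = c1 00 00 00 00 00.
K' ⊕ ipad = f7 36 36 36 36 36; K' ⊕ opad = 9d 5c 5c 5c 5c 5c.
Inner hash: sum = 247+54+54+54+54+54+108+57 = 682; mod 256 = 170 → aa.
Outer hash (recomputed tag): sum = 157+92+92+92+92+92+170 = 787; mod 256 = 19 → 13.
Recomputed tag = 13; claimed = 13 → match.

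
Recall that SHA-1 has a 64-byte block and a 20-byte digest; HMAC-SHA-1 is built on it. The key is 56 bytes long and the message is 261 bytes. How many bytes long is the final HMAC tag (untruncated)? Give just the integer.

20

The tag is one SHA-1 digest: 20 bytes.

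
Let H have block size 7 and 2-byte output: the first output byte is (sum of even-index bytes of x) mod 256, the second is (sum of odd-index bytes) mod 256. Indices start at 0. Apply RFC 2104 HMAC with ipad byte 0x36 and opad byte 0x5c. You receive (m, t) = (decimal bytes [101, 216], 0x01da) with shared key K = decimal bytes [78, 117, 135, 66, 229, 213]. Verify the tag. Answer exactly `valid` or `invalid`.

Key decimal bytes [78, 117, 135, 66, 229, 213] = 4e 75 87 42 e5 d5 is 6 bytes ≤ B = 7; zero-pad to 7 bytes: K' = 4e 75 87 42 e5 d5 00.
K' ⊕ ipad = 78 43 b1 74 d3 e3 36; K' ⊕ opad = 12 29 db 1e b9 89 5c.
Inner hash: even-index sum = 778 mod 256 = 10; odd-index sum = 511 mod 256 = 255 → 0a ff.
Outer hash (recomputed tag): even-index sum = 769 mod 256 = 1; odd-index sum = 218 mod 256 = 218 → 01 da.
Recomputed tag = 01da; claimed = 01da → match.

valid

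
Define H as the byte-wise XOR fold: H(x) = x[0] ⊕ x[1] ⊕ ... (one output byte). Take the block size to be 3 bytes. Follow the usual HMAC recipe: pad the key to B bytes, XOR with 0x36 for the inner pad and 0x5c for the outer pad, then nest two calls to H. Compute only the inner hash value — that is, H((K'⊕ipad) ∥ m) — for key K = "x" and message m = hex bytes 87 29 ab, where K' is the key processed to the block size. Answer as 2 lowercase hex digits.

Key "x" = 78 is 1 byte ≤ B = 3; zero-pad to 3 bytes: K' = 78 00 00.
K' ⊕ ipad = 4e 36 36.
Inner input = 4e 36 36 ∥ 87 29 ab.
Inner hash: XOR 4e⊕36⊕36⊕87⊕29⊕ab = 4b.

4b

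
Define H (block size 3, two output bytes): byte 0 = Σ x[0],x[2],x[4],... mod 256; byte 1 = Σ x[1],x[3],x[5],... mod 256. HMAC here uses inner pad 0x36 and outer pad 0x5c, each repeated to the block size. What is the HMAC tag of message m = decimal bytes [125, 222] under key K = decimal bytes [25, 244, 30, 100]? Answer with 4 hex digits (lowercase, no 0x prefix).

Key decimal bytes [25, 244, 30, 100] = 19 f4 1e 64 is 4 bytes > B = 3, so hash it first: H(key) = 37 58, then zero-pad to 3 bytes: K' = 37 58 00.
K' ⊕ ipad = 01 6e 36.  K' ⊕ opad = 6b 04 5c.
Inner input = (K'⊕ipad) ∥ m = 01 6e 36 ∥ 7d de.
Inner hash: even-index sum = 277 mod 256 = 21; odd-index sum = 235 mod 256 = 235 → 15 eb.
Outer input = (K'⊕opad) ∥ inner = 6b 04 5c ∥ 15 eb.
Outer hash (tag): even-index sum = 434 mod 256 = 178; odd-index sum = 25 mod 256 = 25 → b2 19.

b219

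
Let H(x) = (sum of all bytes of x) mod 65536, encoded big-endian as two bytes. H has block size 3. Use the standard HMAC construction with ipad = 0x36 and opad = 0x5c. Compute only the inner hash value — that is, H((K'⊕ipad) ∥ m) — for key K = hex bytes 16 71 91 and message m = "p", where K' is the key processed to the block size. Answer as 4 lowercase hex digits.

Key hex bytes 16 71 91 is exactly B = 3 bytes: K' = 16 71 91.
K' ⊕ ipad = 20 47 a7.
Inner input = 20 47 a7 ∥ 70.
Inner hash: sum = 32+71+167+112 = 382 → 01 7e.

017e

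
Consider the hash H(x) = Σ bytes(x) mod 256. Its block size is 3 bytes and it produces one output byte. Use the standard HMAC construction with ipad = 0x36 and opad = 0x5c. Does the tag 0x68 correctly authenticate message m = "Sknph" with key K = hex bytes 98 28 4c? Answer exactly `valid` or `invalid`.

invalid

Key hex bytes 98 28 4c is exactly B = 3 bytes: K' = 98 28 4c.
K' ⊕ ipad = ae 1e 7a; K' ⊕ opad = c4 74 10.
Inner hash: sum = 174+30+122+83+107+110+112+104 = 842; mod 256 = 74 → 4a.
Outer hash (recomputed tag): sum = 196+116+16+74 = 402; mod 256 = 146 → 92.
Recomputed tag = 92; claimed = 68 → mismatch.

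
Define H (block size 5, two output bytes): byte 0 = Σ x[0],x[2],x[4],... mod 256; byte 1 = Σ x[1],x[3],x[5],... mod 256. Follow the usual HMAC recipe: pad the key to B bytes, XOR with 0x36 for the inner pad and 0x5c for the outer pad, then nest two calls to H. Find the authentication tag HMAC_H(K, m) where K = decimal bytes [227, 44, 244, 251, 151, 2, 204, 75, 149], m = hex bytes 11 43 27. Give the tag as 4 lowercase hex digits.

Key decimal bytes [227, 44, 244, 251, 151, 2, 204, 75, 149] = e3 2c f4 fb 97 02 cc 4b 95 is 9 bytes > B = 5, so hash it first: H(key) = cf 74, then zero-pad to 5 bytes: K' = cf 74 00 00 00.
K' ⊕ ipad = f9 42 36 36 36.  K' ⊕ opad = 93 28 5c 5c 5c.
Inner input = (K'⊕ipad) ∥ m = f9 42 36 36 36 ∥ 11 43 27.
Inner hash: even-index sum = 424 mod 256 = 168; odd-index sum = 176 mod 256 = 176 → a8 b0.
Outer input = (K'⊕opad) ∥ inner = 93 28 5c 5c 5c ∥ a8 b0.
Outer hash (tag): even-index sum = 507 mod 256 = 251; odd-index sum = 300 mod 256 = 44 → fb 2c.

fb2c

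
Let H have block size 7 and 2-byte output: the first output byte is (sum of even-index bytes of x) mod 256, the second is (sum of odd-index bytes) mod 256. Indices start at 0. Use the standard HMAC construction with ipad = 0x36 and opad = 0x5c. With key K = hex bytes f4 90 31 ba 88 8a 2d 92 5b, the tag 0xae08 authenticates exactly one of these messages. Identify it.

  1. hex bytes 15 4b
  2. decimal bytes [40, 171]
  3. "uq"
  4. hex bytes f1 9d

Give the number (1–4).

3

Key hex bytes f4 90 31 ba 88 8a 2d 92 5b is 9 bytes > B = 7, so hash it first: H(key) = 35 66, then zero-pad to 7 bytes: K' = 35 66 00 00 00 00 00.
K' ⊕ ipad = 03 50 36 36 36 36 36; K' ⊕ opad = 69 3a 5c 5c 5c 5c 5c.
m1: inner = H(03 50 36 36 36 36 36 15 4b) = f0 d1; tag = H(69 3a 5c 5c 5c 5c 5c f0 d1) = 4ee2
m2: inner = H(03 50 36 36 36 36 36 28 ab) = 50 e4; tag = H(69 3a 5c 5c 5c 5c 5c 50 e4) = 6142
m3: inner = H(03 50 36 36 36 36 36 75 71) = 16 31; tag = H(69 3a 5c 5c 5c 5c 5c 16 31) = ae08 ← matches
m4: inner = H(03 50 36 36 36 36 36 f1 9d) = 42 ad; tag = H(69 3a 5c 5c 5c 5c 5c 42 ad) = 2a34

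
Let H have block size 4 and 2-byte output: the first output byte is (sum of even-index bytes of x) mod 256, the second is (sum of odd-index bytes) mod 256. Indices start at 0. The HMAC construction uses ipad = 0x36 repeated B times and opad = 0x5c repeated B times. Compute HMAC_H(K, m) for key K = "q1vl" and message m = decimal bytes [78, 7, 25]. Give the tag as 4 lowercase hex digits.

Key "q1vl" = 71 31 76 6c is exactly B = 4 bytes: K' = 71 31 76 6c.
K' ⊕ ipad = 47 07 40 5a.  K' ⊕ opad = 2d 6d 2a 30.
Inner input = (K'⊕ipad) ∥ m = 47 07 40 5a ∥ 4e 07 19.
Inner hash: even-index sum = 238 mod 256 = 238; odd-index sum = 104 mod 256 = 104 → ee 68.
Outer input = (K'⊕opad) ∥ inner = 2d 6d 2a 30 ∥ ee 68.
Outer hash (tag): even-index sum = 325 mod 256 = 69; odd-index sum = 261 mod 256 = 5 → 45 05.

4505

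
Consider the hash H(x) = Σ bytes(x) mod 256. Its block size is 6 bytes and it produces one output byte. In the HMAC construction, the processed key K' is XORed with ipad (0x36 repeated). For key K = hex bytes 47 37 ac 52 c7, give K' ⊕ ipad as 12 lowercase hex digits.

Key hex bytes 47 37 ac 52 c7 is 5 bytes ≤ B = 6; zero-pad to 6 bytes: K' = 47 37 ac 52 c7 00.
XOR each byte with 0x36: 47⊕36=71, 37⊕36=01, ac⊕36=9a, 52⊕36=64, c7⊕36=f1, 00⊕36=36.

71019a64f136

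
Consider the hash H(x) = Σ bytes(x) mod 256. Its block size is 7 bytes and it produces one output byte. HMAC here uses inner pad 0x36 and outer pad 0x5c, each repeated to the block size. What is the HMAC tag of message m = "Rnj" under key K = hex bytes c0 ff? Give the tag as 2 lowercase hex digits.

Key hex bytes c0 ff is 2 bytes ≤ B = 7; zero-pad to 7 bytes: K' = c0 ff 00 00 00 00 00.
K' ⊕ ipad = f6 c9 36 36 36 36 36.  K' ⊕ opad = 9c a3 5c 5c 5c 5c 5c.
Inner input = (K'⊕ipad) ∥ m = f6 c9 36 36 36 36 36 ∥ 52 6e 6a.
Inner hash: sum = 246+201+54+54+54+54+54+82+110+106 = 1015; mod 256 = 247 → f7.
Outer input = (K'⊕opad) ∥ inner = 9c a3 5c 5c 5c 5c 5c ∥ f7.
Outer hash (tag): sum = 156+163+92+92+92+92+92+247 = 1026; mod 256 = 2 → 02.

02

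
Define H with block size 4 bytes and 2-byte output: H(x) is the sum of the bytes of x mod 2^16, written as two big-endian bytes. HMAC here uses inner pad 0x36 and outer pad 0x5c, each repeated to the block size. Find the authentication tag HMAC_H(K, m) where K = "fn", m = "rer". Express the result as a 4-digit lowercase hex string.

Key "fn" = 66 6e is 2 bytes ≤ B = 4; zero-pad to 4 bytes: K' = 66 6e 00 00.
K' ⊕ ipad = 50 58 36 36.  K' ⊕ opad = 3a 32 5c 5c.
Inner input = (K'⊕ipad) ∥ m = 50 58 36 36 ∥ 72 65 72.
Inner hash: sum = 80+88+54+54+114+101+114 = 605 → 02 5d.
Outer input = (K'⊕opad) ∥ inner = 3a 32 5c 5c ∥ 02 5d.
Outer hash (tag): sum = 58+50+92+92+2+93 = 387 → 01 83.

0183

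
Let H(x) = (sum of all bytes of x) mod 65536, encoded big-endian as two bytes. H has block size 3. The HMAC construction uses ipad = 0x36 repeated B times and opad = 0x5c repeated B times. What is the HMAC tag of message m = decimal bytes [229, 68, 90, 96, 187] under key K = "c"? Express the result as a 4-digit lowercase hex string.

0159

Key "c" = 63 is 1 byte ≤ B = 3; zero-pad to 3 bytes: K' = 63 00 00.
K' ⊕ ipad = 55 36 36.  K' ⊕ opad = 3f 5c 5c.
Inner input = (K'⊕ipad) ∥ m = 55 36 36 ∥ e5 44 5a 60 bb.
Inner hash: sum = 85+54+54+229+68+90+96+187 = 863 → 03 5f.
Outer input = (K'⊕opad) ∥ inner = 3f 5c 5c ∥ 03 5f.
Outer hash (tag): sum = 63+92+92+3+95 = 345 → 01 59.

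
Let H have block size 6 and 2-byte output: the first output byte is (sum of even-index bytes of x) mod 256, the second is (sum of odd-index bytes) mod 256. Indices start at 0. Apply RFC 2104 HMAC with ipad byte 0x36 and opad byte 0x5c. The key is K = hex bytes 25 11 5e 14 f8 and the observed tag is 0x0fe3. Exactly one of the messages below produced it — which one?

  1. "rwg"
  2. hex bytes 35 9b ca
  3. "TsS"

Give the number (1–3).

Key hex bytes 25 11 5e 14 f8 is 5 bytes ≤ B = 6; zero-pad to 6 bytes: K' = 25 11 5e 14 f8 00.
K' ⊕ ipad = 13 27 68 22 ce 36; K' ⊕ opad = 79 4d 02 48 a4 5c.
m1: inner = H(13 27 68 22 ce 36 72 77 67) = 22 f6; tag = H(79 4d 02 48 a4 5c 22 f6) = 41e7
m2: inner = H(13 27 68 22 ce 36 35 9b ca) = 48 1a; tag = H(79 4d 02 48 a4 5c 48 1a) = 670b
m3: inner = H(13 27 68 22 ce 36 54 73 53) = f0 f2; tag = H(79 4d 02 48 a4 5c f0 f2) = 0fe3 ← matches

3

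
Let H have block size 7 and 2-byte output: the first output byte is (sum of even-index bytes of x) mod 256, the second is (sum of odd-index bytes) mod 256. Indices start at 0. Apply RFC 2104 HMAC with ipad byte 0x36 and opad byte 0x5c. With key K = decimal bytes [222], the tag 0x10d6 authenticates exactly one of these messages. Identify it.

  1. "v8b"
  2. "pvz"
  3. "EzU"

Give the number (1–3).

1

Key decimal bytes [222] = de is 1 byte ≤ B = 7; zero-pad to 7 bytes: K' = de 00 00 00 00 00 00.
K' ⊕ ipad = e8 36 36 36 36 36 36; K' ⊕ opad = 82 5c 5c 5c 5c 5c 5c.
m1: inner = H(e8 36 36 36 36 36 36 76 38 62) = c2 7a; tag = H(82 5c 5c 5c 5c 5c 5c c2 7a) = 10d6 ← matches
m2: inner = H(e8 36 36 36 36 36 36 70 76 7a) = 00 8c; tag = H(82 5c 5c 5c 5c 5c 5c 00 8c) = 2214
m3: inner = H(e8 36 36 36 36 36 36 45 7a 55) = 04 3c; tag = H(82 5c 5c 5c 5c 5c 5c 04 3c) = d218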